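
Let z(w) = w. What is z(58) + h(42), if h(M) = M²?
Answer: 1822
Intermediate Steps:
z(58) + h(42) = 58 + 42² = 58 + 1764 = 1822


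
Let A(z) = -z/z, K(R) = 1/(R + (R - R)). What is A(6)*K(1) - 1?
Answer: -2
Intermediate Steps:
K(R) = 1/R (K(R) = 1/(R + 0) = 1/R)
A(z) = -1 (A(z) = -1*1 = -1)
A(6)*K(1) - 1 = -1/1 - 1 = -1*1 - 1 = -1 - 1 = -2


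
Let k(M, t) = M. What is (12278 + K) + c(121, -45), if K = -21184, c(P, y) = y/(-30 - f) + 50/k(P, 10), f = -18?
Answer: -4308489/484 ≈ -8901.8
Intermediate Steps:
c(P, y) = 50/P - y/12 (c(P, y) = y/(-30 - 1*(-18)) + 50/P = y/(-30 + 18) + 50/P = y/(-12) + 50/P = y*(-1/12) + 50/P = -y/12 + 50/P = 50/P - y/12)
(12278 + K) + c(121, -45) = (12278 - 21184) + (50/121 - 1/12*(-45)) = -8906 + (50*(1/121) + 15/4) = -8906 + (50/121 + 15/4) = -8906 + 2015/484 = -4308489/484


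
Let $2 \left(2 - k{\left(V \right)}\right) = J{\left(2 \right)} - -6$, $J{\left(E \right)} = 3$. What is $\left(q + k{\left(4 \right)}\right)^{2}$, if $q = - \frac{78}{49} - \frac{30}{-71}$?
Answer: $\frac{651831961}{48413764} \approx 13.464$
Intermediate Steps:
$q = - \frac{4068}{3479}$ ($q = \left(-78\right) \frac{1}{49} - - \frac{30}{71} = - \frac{78}{49} + \frac{30}{71} = - \frac{4068}{3479} \approx -1.1693$)
$k{\left(V \right)} = - \frac{5}{2}$ ($k{\left(V \right)} = 2 - \frac{3 - -6}{2} = 2 - \frac{3 + 6}{2} = 2 - \frac{9}{2} = - \frac{5}{2}$)
$\left(q + k{\left(4 \right)}\right)^{2} = \left(- \frac{4068}{3479} - \frac{5}{2}\right)^{2} = \left(- \frac{25531}{6958}\right)^{2} = \frac{651831961}{48413764}$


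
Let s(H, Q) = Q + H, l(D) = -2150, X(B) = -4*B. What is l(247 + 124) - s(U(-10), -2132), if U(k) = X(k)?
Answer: -58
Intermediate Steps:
U(k) = -4*k
s(H, Q) = H + Q
l(247 + 124) - s(U(-10), -2132) = -2150 - (-4*(-10) - 2132) = -2150 - (40 - 2132) = -2150 - 1*(-2092) = -2150 + 2092 = -58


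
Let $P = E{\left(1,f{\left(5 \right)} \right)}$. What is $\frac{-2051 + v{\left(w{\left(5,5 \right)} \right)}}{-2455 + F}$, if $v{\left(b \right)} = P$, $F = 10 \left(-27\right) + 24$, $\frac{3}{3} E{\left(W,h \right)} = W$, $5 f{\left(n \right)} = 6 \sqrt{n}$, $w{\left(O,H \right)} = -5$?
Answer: $\frac{2050}{2701} \approx 0.75898$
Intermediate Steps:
$f{\left(n \right)} = \frac{6 \sqrt{n}}{5}$
$E{\left(W,h \right)} = W$
$P = 1$
$F = -246$ ($F = -270 + 24 = -246$)
$v{\left(b \right)} = 1$
$\frac{-2051 + v{\left(w{\left(5,5 \right)} \right)}}{-2455 + F} = \frac{-2051 + 1}{-2455 - 246} = - \frac{2050}{-2701} = \left(-2050\right) \left(- \frac{1}{2701}\right) = \frac{2050}{2701}$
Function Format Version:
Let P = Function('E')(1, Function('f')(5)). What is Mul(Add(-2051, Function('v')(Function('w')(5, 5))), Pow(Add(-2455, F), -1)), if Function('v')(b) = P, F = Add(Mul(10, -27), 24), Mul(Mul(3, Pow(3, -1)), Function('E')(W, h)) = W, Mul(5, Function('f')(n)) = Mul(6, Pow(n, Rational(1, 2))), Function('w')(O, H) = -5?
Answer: Rational(2050, 2701) ≈ 0.75898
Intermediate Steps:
Function('f')(n) = Mul(Rational(6, 5), Pow(n, Rational(1, 2))) (Function('f')(n) = Mul(Rational(1, 5), Mul(6, Pow(n, Rational(1, 2)))) = Mul(Rational(6, 5), Pow(n, Rational(1, 2))))
Function('E')(W, h) = W
P = 1
F = -246 (F = Add(-270, 24) = -246)
Function('v')(b) = 1
Mul(Add(-2051, Function('v')(Function('w')(5, 5))), Pow(Add(-2455, F), -1)) = Mul(Add(-2051, 1), Pow(Add(-2455, -246), -1)) = Mul(-2050, Pow(-2701, -1)) = Mul(-2050, Rational(-1, 2701)) = Rational(2050, 2701)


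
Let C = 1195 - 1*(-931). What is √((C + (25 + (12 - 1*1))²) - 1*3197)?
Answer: 15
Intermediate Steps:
C = 2126 (C = 1195 + 931 = 2126)
√((C + (25 + (12 - 1*1))²) - 1*3197) = √((2126 + (25 + (12 - 1*1))²) - 1*3197) = √((2126 + (25 + (12 - 1))²) - 3197) = √((2126 + (25 + 11)²) - 3197) = √((2126 + 36²) - 3197) = √((2126 + 1296) - 3197) = √(3422 - 3197) = √225 = 15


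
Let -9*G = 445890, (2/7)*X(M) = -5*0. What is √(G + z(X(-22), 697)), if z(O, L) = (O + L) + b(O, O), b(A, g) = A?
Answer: I*√439617/3 ≈ 221.01*I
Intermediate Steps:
X(M) = 0 (X(M) = 7*(-5*0)/2 = (7/2)*0 = 0)
G = -148630/3 (G = -⅑*445890 = -148630/3 ≈ -49543.)
z(O, L) = L + 2*O (z(O, L) = (O + L) + O = (L + O) + O = L + 2*O)
√(G + z(X(-22), 697)) = √(-148630/3 + (697 + 2*0)) = √(-148630/3 + (697 + 0)) = √(-148630/3 + 697) = √(-146539/3) = I*√439617/3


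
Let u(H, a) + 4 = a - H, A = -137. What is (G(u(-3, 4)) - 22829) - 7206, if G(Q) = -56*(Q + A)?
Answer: -22531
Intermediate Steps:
u(H, a) = -4 + a - H (u(H, a) = -4 + (a - H) = -4 + a - H)
G(Q) = 7672 - 56*Q (G(Q) = -56*(Q - 137) = -56*(-137 + Q) = 7672 - 56*Q)
(G(u(-3, 4)) - 22829) - 7206 = ((7672 - 56*(-4 + 4 - 1*(-3))) - 22829) - 7206 = ((7672 - 56*(-4 + 4 + 3)) - 22829) - 7206 = ((7672 - 56*3) - 22829) - 7206 = ((7672 - 168) - 22829) - 7206 = (7504 - 22829) - 7206 = -15325 - 7206 = -22531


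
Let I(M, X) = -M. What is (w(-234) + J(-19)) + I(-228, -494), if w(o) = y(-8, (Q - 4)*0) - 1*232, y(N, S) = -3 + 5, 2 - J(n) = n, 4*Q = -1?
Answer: 19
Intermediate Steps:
Q = -¼ (Q = (¼)*(-1) = -¼ ≈ -0.25000)
J(n) = 2 - n
y(N, S) = 2
w(o) = -230 (w(o) = 2 - 1*232 = 2 - 232 = -230)
(w(-234) + J(-19)) + I(-228, -494) = (-230 + (2 - 1*(-19))) - 1*(-228) = (-230 + (2 + 19)) + 228 = (-230 + 21) + 228 = -209 + 228 = 19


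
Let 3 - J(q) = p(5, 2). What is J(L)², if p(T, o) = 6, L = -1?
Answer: 9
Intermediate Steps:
J(q) = -3 (J(q) = 3 - 1*6 = 3 - 6 = -3)
J(L)² = (-3)² = 9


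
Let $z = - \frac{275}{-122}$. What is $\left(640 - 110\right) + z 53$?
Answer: $\frac{79235}{122} \approx 649.47$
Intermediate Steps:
$z = \frac{275}{122}$ ($z = \left(-275\right) \left(- \frac{1}{122}\right) = \frac{275}{122} \approx 2.2541$)
$\left(640 - 110\right) + z 53 = \left(640 - 110\right) + \frac{275}{122} \cdot 53 = \left(640 - 110\right) + \frac{14575}{122} = 530 + \frac{14575}{122} = \frac{79235}{122}$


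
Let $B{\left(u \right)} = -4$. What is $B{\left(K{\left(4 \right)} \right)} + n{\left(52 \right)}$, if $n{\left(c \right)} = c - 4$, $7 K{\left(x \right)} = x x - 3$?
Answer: $44$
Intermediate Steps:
$K{\left(x \right)} = - \frac{3}{7} + \frac{x^{2}}{7}$ ($K{\left(x \right)} = \frac{x x - 3}{7} = \frac{x^{2} - 3}{7} = \frac{-3 + x^{2}}{7} = - \frac{3}{7} + \frac{x^{2}}{7}$)
$n{\left(c \right)} = -4 + c$ ($n{\left(c \right)} = c - 4 = -4 + c$)
$B{\left(K{\left(4 \right)} \right)} + n{\left(52 \right)} = -4 + \left(-4 + 52\right) = -4 + 48 = 44$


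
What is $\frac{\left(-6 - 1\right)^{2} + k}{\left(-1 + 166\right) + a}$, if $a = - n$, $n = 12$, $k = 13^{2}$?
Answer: $\frac{218}{153} \approx 1.4248$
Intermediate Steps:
$k = 169$
$a = -12$ ($a = \left(-1\right) 12 = -12$)
$\frac{\left(-6 - 1\right)^{2} + k}{\left(-1 + 166\right) + a} = \frac{\left(-6 - 1\right)^{2} + 169}{\left(-1 + 166\right) - 12} = \frac{\left(-7\right)^{2} + 169}{165 - 12} = \frac{49 + 169}{153} = 218 \cdot \frac{1}{153} = \frac{218}{153}$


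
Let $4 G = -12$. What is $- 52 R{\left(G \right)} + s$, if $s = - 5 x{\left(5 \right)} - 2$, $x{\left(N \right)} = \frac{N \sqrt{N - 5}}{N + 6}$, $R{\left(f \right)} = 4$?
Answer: $-210$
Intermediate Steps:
$G = -3$ ($G = \frac{1}{4} \left(-12\right) = -3$)
$x{\left(N \right)} = \frac{N \sqrt{-5 + N}}{6 + N}$
$s = -2$ ($s = - 5 \frac{5 \sqrt{-5 + 5}}{6 + 5} - 2 = - 5 \frac{5 \sqrt{0}}{11} - 2 = - 5 \cdot 5 \cdot 0 \cdot \frac{1}{11} - 2 = \left(-5\right) 0 - 2 = 0 - 2 = -2$)
$- 52 R{\left(G \right)} + s = \left(-52\right) 4 - 2 = -208 - 2 = -210$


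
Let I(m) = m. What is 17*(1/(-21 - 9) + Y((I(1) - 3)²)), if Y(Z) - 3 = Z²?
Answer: 9673/30 ≈ 322.43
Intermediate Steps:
Y(Z) = 3 + Z²
17*(1/(-21 - 9) + Y((I(1) - 3)²)) = 17*(1/(-21 - 9) + (3 + ((1 - 3)²)²)) = 17*(1/(-30) + (3 + ((-2)²)²)) = 17*(-1/30 + (3 + 4²)) = 17*(-1/30 + (3 + 16)) = 17*(-1/30 + 19) = 17*(569/30) = 9673/30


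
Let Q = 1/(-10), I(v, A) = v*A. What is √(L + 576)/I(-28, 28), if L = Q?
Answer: -√57590/7840 ≈ -0.030610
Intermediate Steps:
I(v, A) = A*v
Q = -⅒ ≈ -0.10000
L = -⅒ ≈ -0.10000
√(L + 576)/I(-28, 28) = √(-⅒ + 576)/((28*(-28))) = √(5759/10)/(-784) = -√57590/7840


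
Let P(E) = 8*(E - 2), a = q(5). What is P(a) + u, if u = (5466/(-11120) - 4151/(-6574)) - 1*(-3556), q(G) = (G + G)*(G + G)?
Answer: 79319181209/18275720 ≈ 4340.1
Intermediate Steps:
q(G) = 4*G² (q(G) = (2*G)*(2*G) = 4*G²)
a = 100 (a = 4*5² = 4*25 = 100)
P(E) = -16 + 8*E (P(E) = 8*(-2 + E) = -16 + 8*E)
u = 64991016729/18275720 (u = (5466*(-1/11120) - 4151*(-1/6574)) + 3556 = (-2733/5560 + 4151/6574) + 3556 = 2556409/18275720 + 3556 = 64991016729/18275720 ≈ 3556.1)
P(a) + u = (-16 + 8*100) + 64991016729/18275720 = (-16 + 800) + 64991016729/18275720 = 784 + 64991016729/18275720 = 79319181209/18275720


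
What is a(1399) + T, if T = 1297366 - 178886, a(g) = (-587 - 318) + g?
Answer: 1118974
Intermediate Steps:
a(g) = -905 + g
T = 1118480
a(1399) + T = (-905 + 1399) + 1118480 = 494 + 1118480 = 1118974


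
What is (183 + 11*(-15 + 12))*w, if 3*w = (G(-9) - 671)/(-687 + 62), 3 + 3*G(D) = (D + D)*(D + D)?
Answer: 1128/25 ≈ 45.120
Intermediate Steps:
G(D) = -1 + 4*D²/3 (G(D) = -1 + ((D + D)*(D + D))/3 = -1 + ((2*D)*(2*D))/3 = -1 + (4*D²)/3 = -1 + 4*D²/3)
w = 188/625 (w = (((-1 + (4/3)*(-9)²) - 671)/(-687 + 62))/3 = (((-1 + (4/3)*81) - 671)/(-625))/3 = (((-1 + 108) - 671)*(-1/625))/3 = ((107 - 671)*(-1/625))/3 = (-564*(-1/625))/3 = (⅓)*(564/625) = 188/625 ≈ 0.30080)
(183 + 11*(-15 + 12))*w = (183 + 11*(-15 + 12))*(188/625) = (183 + 11*(-3))*(188/625) = (183 - 33)*(188/625) = 150*(188/625) = 1128/25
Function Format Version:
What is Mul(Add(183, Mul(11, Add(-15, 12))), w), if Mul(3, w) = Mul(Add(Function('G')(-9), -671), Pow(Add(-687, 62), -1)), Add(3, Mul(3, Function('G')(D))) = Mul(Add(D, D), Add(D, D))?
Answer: Rational(1128, 25) ≈ 45.120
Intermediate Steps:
Function('G')(D) = Add(-1, Mul(Rational(4, 3), Pow(D, 2))) (Function('G')(D) = Add(-1, Mul(Rational(1, 3), Mul(Add(D, D), Add(D, D)))) = Add(-1, Mul(Rational(1, 3), Mul(Mul(2, D), Mul(2, D)))) = Add(-1, Mul(Rational(1, 3), Mul(4, Pow(D, 2)))) = Add(-1, Mul(Rational(4, 3), Pow(D, 2))))
w = Rational(188, 625) (w = Mul(Rational(1, 3), Mul(Add(Add(-1, Mul(Rational(4, 3), Pow(-9, 2))), -671), Pow(Add(-687, 62), -1))) = Mul(Rational(1, 3), Mul(Add(Add(-1, Mul(Rational(4, 3), 81)), -671), Pow(-625, -1))) = Mul(Rational(1, 3), Mul(Add(Add(-1, 108), -671), Rational(-1, 625))) = Mul(Rational(1, 3), Mul(Add(107, -671), Rational(-1, 625))) = Mul(Rational(1, 3), Mul(-564, Rational(-1, 625))) = Mul(Rational(1, 3), Rational(564, 625)) = Rational(188, 625) ≈ 0.30080)
Mul(Add(183, Mul(11, Add(-15, 12))), w) = Mul(Add(183, Mul(11, Add(-15, 12))), Rational(188, 625)) = Mul(Add(183, Mul(11, -3)), Rational(188, 625)) = Mul(Add(183, -33), Rational(188, 625)) = Mul(150, Rational(188, 625)) = Rational(1128, 25)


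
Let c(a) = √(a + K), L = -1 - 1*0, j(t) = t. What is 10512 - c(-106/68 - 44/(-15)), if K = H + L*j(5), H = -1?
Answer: 10512 - I*√1203090/510 ≈ 10512.0 - 2.1507*I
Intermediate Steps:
L = -1 (L = -1 + 0 = -1)
K = -6 (K = -1 - 1*5 = -1 - 5 = -6)
c(a) = √(-6 + a) (c(a) = √(a - 6) = √(-6 + a))
10512 - c(-106/68 - 44/(-15)) = 10512 - √(-6 + (-106/68 - 44/(-15))) = 10512 - √(-6 + (-106*1/68 - 44*(-1/15))) = 10512 - √(-6 + (-53/34 + 44/15)) = 10512 - √(-6 + 701/510) = 10512 - √(-2359/510) = 10512 - I*√1203090/510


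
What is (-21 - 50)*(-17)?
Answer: 1207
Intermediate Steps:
(-21 - 50)*(-17) = -71*(-17) = 1207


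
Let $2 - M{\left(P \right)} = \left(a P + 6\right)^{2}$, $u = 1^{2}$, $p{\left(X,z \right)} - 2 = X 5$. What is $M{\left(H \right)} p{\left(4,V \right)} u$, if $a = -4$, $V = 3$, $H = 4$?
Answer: $-2156$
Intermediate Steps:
$p{\left(X,z \right)} = 2 + 5 X$ ($p{\left(X,z \right)} = 2 + X 5 = 2 + 5 X$)
$u = 1$
$M{\left(P \right)} = 2 - \left(6 - 4 P\right)^{2}$ ($M{\left(P \right)} = 2 - \left(- 4 P + 6\right)^{2} = 2 - \left(6 - 4 P\right)^{2}$)
$M{\left(H \right)} p{\left(4,V \right)} u = \left(-34 - 16 \cdot 4^{2} + 48 \cdot 4\right) \left(2 + 5 \cdot 4\right) 1 = \left(-34 - 256 + 192\right) \left(2 + 20\right) 1 = \left(-34 - 256 + 192\right) 22 \cdot 1 = \left(-98\right) 22 \cdot 1 = \left(-2156\right) 1 = -2156$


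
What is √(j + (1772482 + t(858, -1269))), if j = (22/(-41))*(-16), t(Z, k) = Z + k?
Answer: 3*√330985087/41 ≈ 1331.2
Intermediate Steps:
j = 352/41 (j = (22*(-1/41))*(-16) = -22/41*(-16) = 352/41 ≈ 8.5854)
√(j + (1772482 + t(858, -1269))) = √(352/41 + (1772482 + (858 - 1269))) = √(352/41 + (1772482 - 411)) = √(352/41 + 1772071) = √(72655263/41) = 3*√330985087/41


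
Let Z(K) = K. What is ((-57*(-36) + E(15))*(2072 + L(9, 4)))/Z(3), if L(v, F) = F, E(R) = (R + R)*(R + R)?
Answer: 2042784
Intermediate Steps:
E(R) = 4*R² (E(R) = (2*R)*(2*R) = 4*R²)
((-57*(-36) + E(15))*(2072 + L(9, 4)))/Z(3) = ((-57*(-36) + 4*15²)*(2072 + 4))/3 = ((2052 + 4*225)*2076)*(⅓) = ((2052 + 900)*2076)*(⅓) = (2952*2076)*(⅓) = 6128352*(⅓) = 2042784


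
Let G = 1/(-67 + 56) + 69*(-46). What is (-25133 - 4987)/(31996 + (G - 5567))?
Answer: -27610/21317 ≈ -1.2952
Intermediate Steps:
G = -34915/11 (G = 1/(-11) - 3174 = -1/11 - 3174 = -34915/11 ≈ -3174.1)
(-25133 - 4987)/(31996 + (G - 5567)) = (-25133 - 4987)/(31996 + (-34915/11 - 5567)) = -30120/(31996 - 96152/11) = -30120/255804/11 = -30120*11/255804 = -27610/21317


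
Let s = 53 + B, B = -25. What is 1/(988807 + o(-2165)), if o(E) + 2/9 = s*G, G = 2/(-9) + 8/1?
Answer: 9/8901221 ≈ 1.0111e-6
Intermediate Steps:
G = 70/9 (G = 2*(-1/9) + 8*1 = -2/9 + 8 = 70/9 ≈ 7.7778)
s = 28 (s = 53 - 25 = 28)
o(E) = 1958/9 (o(E) = -2/9 + 28*(70/9) = -2/9 + 1960/9 = 1958/9)
1/(988807 + o(-2165)) = 1/(988807 + 1958/9) = 1/(8901221/9) = 9/8901221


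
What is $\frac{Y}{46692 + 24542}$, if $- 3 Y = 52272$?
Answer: $- \frac{8712}{35617} \approx -0.2446$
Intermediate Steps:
$Y = -17424$ ($Y = \left(- \frac{1}{3}\right) 52272 = -17424$)
$\frac{Y}{46692 + 24542} = - \frac{17424}{46692 + 24542} = - \frac{17424}{71234} = \left(-17424\right) \frac{1}{71234} = - \frac{8712}{35617}$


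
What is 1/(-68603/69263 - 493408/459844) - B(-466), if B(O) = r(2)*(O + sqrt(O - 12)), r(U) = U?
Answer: 15305169379245/16430399059 - 2*I*sqrt(478) ≈ 931.52 - 43.726*I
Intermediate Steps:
B(O) = 2*O + 2*sqrt(-12 + O) (B(O) = 2*(O + sqrt(O - 12)) = 2*(O + sqrt(-12 + O)) = 2*O + 2*sqrt(-12 + O))
1/(-68603/69263 - 493408/459844) - B(-466) = 1/(-68603/69263 - 493408/459844) - (2*(-466) + 2*sqrt(-12 - 466)) = 1/(-68603*1/69263 - 493408*1/459844) - (-932 + 2*sqrt(-478)) = 1/(-68603/69263 - 123352/114961) - (-932 + 2*(I*sqrt(478))) = 1/(-16430399059/7962543743) - (-932 + 2*I*sqrt(478)) = -7962543743/16430399059 + (932 - 2*I*sqrt(478)) = 15305169379245/16430399059 - 2*I*sqrt(478)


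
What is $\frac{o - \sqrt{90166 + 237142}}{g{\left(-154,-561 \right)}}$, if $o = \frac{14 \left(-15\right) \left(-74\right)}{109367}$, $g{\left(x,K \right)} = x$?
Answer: $- \frac{1110}{1203037} + \frac{\sqrt{81827}}{77} \approx 3.7141$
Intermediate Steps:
$o = \frac{15540}{109367}$ ($o = \left(-210\right) \left(-74\right) \frac{1}{109367} = 15540 \cdot \frac{1}{109367} = \frac{15540}{109367} \approx 0.14209$)
$\frac{o - \sqrt{90166 + 237142}}{g{\left(-154,-561 \right)}} = \frac{\frac{15540}{109367} - \sqrt{90166 + 237142}}{-154} = \left(\frac{15540}{109367} - \sqrt{327308}\right) \left(- \frac{1}{154}\right) = \left(\frac{15540}{109367} - 2 \sqrt{81827}\right) \left(- \frac{1}{154}\right) = - \frac{1110}{1203037} + \frac{\sqrt{81827}}{77}$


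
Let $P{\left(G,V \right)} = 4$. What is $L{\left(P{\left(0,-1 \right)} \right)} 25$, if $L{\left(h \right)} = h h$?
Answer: $400$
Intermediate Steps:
$L{\left(h \right)} = h^{2}$
$L{\left(P{\left(0,-1 \right)} \right)} 25 = 4^{2} \cdot 25 = 16 \cdot 25 = 400$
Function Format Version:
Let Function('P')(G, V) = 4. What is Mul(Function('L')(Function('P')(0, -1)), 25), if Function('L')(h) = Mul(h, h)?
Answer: 400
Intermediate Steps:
Function('L')(h) = Pow(h, 2)
Mul(Function('L')(Function('P')(0, -1)), 25) = Mul(Pow(4, 2), 25) = Mul(16, 25) = 400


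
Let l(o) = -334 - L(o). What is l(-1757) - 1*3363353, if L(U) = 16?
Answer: -3363703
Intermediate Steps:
l(o) = -350 (l(o) = -334 - 1*16 = -334 - 16 = -350)
l(-1757) - 1*3363353 = -350 - 1*3363353 = -350 - 3363353 = -3363703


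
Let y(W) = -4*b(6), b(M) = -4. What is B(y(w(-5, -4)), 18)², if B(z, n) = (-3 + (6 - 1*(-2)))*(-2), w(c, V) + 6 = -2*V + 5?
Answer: 100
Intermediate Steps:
w(c, V) = -1 - 2*V (w(c, V) = -6 + (-2*V + 5) = -6 + (5 - 2*V) = -1 - 2*V)
y(W) = 16 (y(W) = -4*(-4) = 16)
B(z, n) = -10 (B(z, n) = (-3 + (6 + 2))*(-2) = (-3 + 8)*(-2) = 5*(-2) = -10)
B(y(w(-5, -4)), 18)² = (-10)² = 100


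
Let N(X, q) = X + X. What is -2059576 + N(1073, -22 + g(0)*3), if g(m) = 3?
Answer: -2057430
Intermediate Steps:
N(X, q) = 2*X
-2059576 + N(1073, -22 + g(0)*3) = -2059576 + 2*1073 = -2059576 + 2146 = -2057430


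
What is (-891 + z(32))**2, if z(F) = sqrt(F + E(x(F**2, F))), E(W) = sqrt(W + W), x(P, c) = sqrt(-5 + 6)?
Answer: (891 - sqrt(32 + sqrt(2)))**2 ≈ 7.8361e+5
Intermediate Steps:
x(P, c) = 1 (x(P, c) = sqrt(1) = 1)
E(W) = sqrt(2)*sqrt(W) (E(W) = sqrt(2*W) = sqrt(2)*sqrt(W))
z(F) = sqrt(F + sqrt(2)) (z(F) = sqrt(F + sqrt(2)*sqrt(1)) = sqrt(F + sqrt(2)*1) = sqrt(F + sqrt(2)))
(-891 + z(32))**2 = (-891 + sqrt(32 + sqrt(2)))**2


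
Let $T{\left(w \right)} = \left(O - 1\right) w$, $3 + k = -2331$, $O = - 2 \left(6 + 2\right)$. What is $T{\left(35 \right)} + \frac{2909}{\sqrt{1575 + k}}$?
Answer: $-595 - \frac{2909 i \sqrt{759}}{759} \approx -595.0 - 105.59 i$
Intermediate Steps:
$O = -16$ ($O = \left(-2\right) 8 = -16$)
$k = -2334$ ($k = -3 - 2331 = -2334$)
$T{\left(w \right)} = - 17 w$ ($T{\left(w \right)} = \left(-16 - 1\right) w = - 17 w$)
$T{\left(35 \right)} + \frac{2909}{\sqrt{1575 + k}} = \left(-17\right) 35 + \frac{2909}{\sqrt{1575 - 2334}} = -595 + \frac{2909}{\sqrt{-759}} = -595 + \frac{2909}{i \sqrt{759}} = -595 + 2909 \left(- \frac{i \sqrt{759}}{759}\right) = -595 - \frac{2909 i \sqrt{759}}{759}$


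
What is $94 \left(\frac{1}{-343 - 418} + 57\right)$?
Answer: $\frac{4077344}{761} \approx 5357.9$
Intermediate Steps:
$94 \left(\frac{1}{-343 - 418} + 57\right) = 94 \left(\frac{1}{-761} + 57\right) = 94 \left(- \frac{1}{761} + 57\right) = 94 \cdot \frac{43376}{761} = \frac{4077344}{761}$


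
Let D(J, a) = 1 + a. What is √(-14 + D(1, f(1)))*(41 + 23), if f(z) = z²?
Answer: 128*I*√3 ≈ 221.7*I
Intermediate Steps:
√(-14 + D(1, f(1)))*(41 + 23) = √(-14 + (1 + 1²))*(41 + 23) = √(-14 + (1 + 1))*64 = √(-14 + 2)*64 = √(-12)*64 = (2*I*√3)*64 = 128*I*√3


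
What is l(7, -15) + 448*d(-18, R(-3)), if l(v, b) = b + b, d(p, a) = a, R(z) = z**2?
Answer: 4002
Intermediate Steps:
l(v, b) = 2*b
l(7, -15) + 448*d(-18, R(-3)) = 2*(-15) + 448*(-3)**2 = -30 + 448*9 = -30 + 4032 = 4002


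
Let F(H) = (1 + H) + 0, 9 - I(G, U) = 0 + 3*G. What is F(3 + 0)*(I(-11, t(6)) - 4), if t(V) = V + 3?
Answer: 152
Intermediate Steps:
t(V) = 3 + V
I(G, U) = 9 - 3*G (I(G, U) = 9 - (0 + 3*G) = 9 - 3*G)
F(H) = 1 + H
F(3 + 0)*(I(-11, t(6)) - 4) = (1 + (3 + 0))*((9 - 3*(-11)) - 4) = (1 + 3)*((9 + 33) - 4) = 4*(42 - 4) = 4*38 = 152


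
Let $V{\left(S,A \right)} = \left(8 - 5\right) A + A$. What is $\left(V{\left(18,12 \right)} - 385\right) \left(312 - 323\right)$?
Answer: $3707$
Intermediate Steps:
$V{\left(S,A \right)} = 4 A$ ($V{\left(S,A \right)} = \left(8 - 5\right) A + A = 3 A + A = 4 A$)
$\left(V{\left(18,12 \right)} - 385\right) \left(312 - 323\right) = \left(4 \cdot 12 - 385\right) \left(312 - 323\right) = \left(48 - 385\right) \left(-11\right) = \left(-337\right) \left(-11\right) = 3707$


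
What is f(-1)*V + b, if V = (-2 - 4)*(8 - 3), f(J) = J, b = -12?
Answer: 18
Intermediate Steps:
V = -30 (V = -6*5 = -30)
f(-1)*V + b = -1*(-30) - 12 = 30 - 12 = 18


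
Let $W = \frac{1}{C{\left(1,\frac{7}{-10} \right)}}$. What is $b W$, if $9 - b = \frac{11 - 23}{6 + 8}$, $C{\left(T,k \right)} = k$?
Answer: $- \frac{690}{49} \approx -14.082$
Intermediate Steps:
$b = \frac{69}{7}$ ($b = 9 - \frac{11 - 23}{6 + 8} = 9 - - \frac{12}{14} = 9 - \left(-12\right) \frac{1}{14} = 9 - - \frac{6}{7} = 9 + \frac{6}{7} = \frac{69}{7} \approx 9.8571$)
$W = - \frac{10}{7}$ ($W = \frac{1}{7 \frac{1}{-10}} = \frac{1}{7 \left(- \frac{1}{10}\right)} = \frac{1}{- \frac{7}{10}} = - \frac{10}{7} \approx -1.4286$)
$b W = \frac{69}{7} \left(- \frac{10}{7}\right) = - \frac{690}{49}$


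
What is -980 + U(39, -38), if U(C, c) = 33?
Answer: -947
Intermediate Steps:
-980 + U(39, -38) = -980 + 33 = -947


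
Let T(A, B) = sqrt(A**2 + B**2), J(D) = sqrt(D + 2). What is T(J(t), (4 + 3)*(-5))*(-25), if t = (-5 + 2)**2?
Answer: -50*sqrt(309) ≈ -878.92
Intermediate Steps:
t = 9 (t = (-3)**2 = 9)
J(D) = sqrt(2 + D)
T(J(t), (4 + 3)*(-5))*(-25) = sqrt((sqrt(2 + 9))**2 + ((4 + 3)*(-5))**2)*(-25) = sqrt((sqrt(11))**2 + (7*(-5))**2)*(-25) = sqrt(11 + (-35)**2)*(-25) = sqrt(11 + 1225)*(-25) = sqrt(1236)*(-25) = (2*sqrt(309))*(-25) = -50*sqrt(309)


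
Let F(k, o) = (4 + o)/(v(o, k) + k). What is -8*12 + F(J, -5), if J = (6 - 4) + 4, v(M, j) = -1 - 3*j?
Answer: -1247/13 ≈ -95.923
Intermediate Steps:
J = 6 (J = 2 + 4 = 6)
F(k, o) = (4 + o)/(-1 - 2*k) (F(k, o) = (4 + o)/((-1 - 3*k) + k) = (4 + o)/(-1 - 2*k))
-8*12 + F(J, -5) = -8*12 + (-4 - 1*(-5))/(1 + 2*6) = -96 + (-4 + 5)/(1 + 12) = -96 + 1/13 = -1247/13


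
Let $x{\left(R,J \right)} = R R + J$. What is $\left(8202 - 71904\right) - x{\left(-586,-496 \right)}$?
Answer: $-406602$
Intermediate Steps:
$x{\left(R,J \right)} = J + R^{2}$ ($x{\left(R,J \right)} = R^{2} + J = J + R^{2}$)
$\left(8202 - 71904\right) - x{\left(-586,-496 \right)} = \left(8202 - 71904\right) - \left(-496 + \left(-586\right)^{2}\right) = -63702 - \left(-496 + 343396\right) = -63702 - 342900 = -406602$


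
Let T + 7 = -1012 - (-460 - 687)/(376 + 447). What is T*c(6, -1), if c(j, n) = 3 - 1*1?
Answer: -1674980/823 ≈ -2035.2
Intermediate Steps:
c(j, n) = 2 (c(j, n) = 3 - 1 = 2)
T = -837490/823 (T = -7 + (-1012 - (-460 - 687)/(376 + 447)) = -7 + (-1012 - (-1147)/823) = -7 + (-1012 - 1*(-1147/823)) = -7 + (-1012 + 1147/823) = -7 - 831729/823 = -837490/823 ≈ -1017.6)
T*c(6, -1) = -837490/823*2 = -1674980/823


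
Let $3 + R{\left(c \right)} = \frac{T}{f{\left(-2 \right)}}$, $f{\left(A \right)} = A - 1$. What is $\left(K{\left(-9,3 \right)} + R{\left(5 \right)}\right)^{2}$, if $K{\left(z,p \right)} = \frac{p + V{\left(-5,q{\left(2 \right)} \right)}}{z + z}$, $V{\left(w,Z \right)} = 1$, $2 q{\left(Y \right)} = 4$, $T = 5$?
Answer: $\frac{1936}{81} \approx 23.901$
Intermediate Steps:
$f{\left(A \right)} = -1 + A$
$q{\left(Y \right)} = 2$ ($q{\left(Y \right)} = \frac{1}{2} \cdot 4 = 2$)
$K{\left(z,p \right)} = \frac{1 + p}{2 z}$ ($K{\left(z,p \right)} = \frac{p + 1}{z + z} = \frac{1 + p}{2 z}$)
$R{\left(c \right)} = - \frac{14}{3}$ ($R{\left(c \right)} = -3 + \frac{5}{-1 - 2} = -3 + \frac{5}{-3} = -3 + 5 \left(- \frac{1}{3}\right) = -3 - \frac{5}{3} = - \frac{14}{3}$)
$\left(K{\left(-9,3 \right)} + R{\left(5 \right)}\right)^{2} = \left(\frac{1 + 3}{2 \left(-9\right)} - \frac{14}{3}\right)^{2} = \left(\frac{1}{2} \left(- \frac{1}{9}\right) 4 - \frac{14}{3}\right)^{2} = \left(- \frac{2}{9} - \frac{14}{3}\right)^{2} = \left(- \frac{44}{9}\right)^{2} = \frac{1936}{81}$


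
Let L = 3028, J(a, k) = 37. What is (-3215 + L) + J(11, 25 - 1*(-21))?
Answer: -150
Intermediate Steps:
(-3215 + L) + J(11, 25 - 1*(-21)) = (-3215 + 3028) + 37 = -187 + 37 = -150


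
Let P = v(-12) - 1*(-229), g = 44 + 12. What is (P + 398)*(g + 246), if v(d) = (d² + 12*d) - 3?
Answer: 188448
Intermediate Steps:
g = 56
v(d) = -3 + d² + 12*d
P = 226 (P = (-3 + (-12)² + 12*(-12)) - 1*(-229) = (-3 + 144 - 144) + 229 = -3 + 229 = 226)
(P + 398)*(g + 246) = (226 + 398)*(56 + 246) = 624*302 = 188448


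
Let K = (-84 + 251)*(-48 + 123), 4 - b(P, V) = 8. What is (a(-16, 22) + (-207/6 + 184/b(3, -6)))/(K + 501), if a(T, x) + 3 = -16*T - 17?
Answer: 311/26052 ≈ 0.011938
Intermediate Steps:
b(P, V) = -4 (b(P, V) = 4 - 1*8 = 4 - 8 = -4)
a(T, x) = -20 - 16*T (a(T, x) = -3 + (-16*T - 17) = -3 + (-17 - 16*T) = -20 - 16*T)
K = 12525 (K = 167*75 = 12525)
(a(-16, 22) + (-207/6 + 184/b(3, -6)))/(K + 501) = ((-20 - 16*(-16)) + (-207/6 + 184/(-4)))/(12525 + 501) = ((-20 + 256) + (-207*⅙ + 184*(-¼)))/13026 = (236 + (-69/2 - 46))*(1/13026) = (236 - 161/2)*(1/13026) = (311/2)*(1/13026) = 311/26052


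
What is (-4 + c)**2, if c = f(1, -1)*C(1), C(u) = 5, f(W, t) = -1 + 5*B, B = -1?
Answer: 1156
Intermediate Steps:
f(W, t) = -6 (f(W, t) = -1 + 5*(-1) = -1 - 5 = -6)
c = -30 (c = -6*5 = -30)
(-4 + c)**2 = (-4 - 30)**2 = (-34)**2 = 1156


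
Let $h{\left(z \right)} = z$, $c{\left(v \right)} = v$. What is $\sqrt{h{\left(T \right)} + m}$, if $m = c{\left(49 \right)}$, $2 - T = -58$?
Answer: $\sqrt{109} \approx 10.44$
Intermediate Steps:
$T = 60$ ($T = 2 - -58 = 2 + 58 = 60$)
$m = 49$
$\sqrt{h{\left(T \right)} + m} = \sqrt{60 + 49} = \sqrt{109}$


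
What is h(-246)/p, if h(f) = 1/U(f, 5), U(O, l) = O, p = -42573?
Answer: 1/10472958 ≈ 9.5484e-8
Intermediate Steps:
h(f) = 1/f
h(-246)/p = 1/(-246*(-42573)) = -1/246*(-1/42573) = 1/10472958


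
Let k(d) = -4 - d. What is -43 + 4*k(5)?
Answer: -79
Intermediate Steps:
-43 + 4*k(5) = -43 + 4*(-4 - 1*5) = -43 + 4*(-4 - 5) = -43 + 4*(-9) = -43 - 36 = -79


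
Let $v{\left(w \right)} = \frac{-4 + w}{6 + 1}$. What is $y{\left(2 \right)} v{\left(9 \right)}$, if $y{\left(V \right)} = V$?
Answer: $\frac{10}{7} \approx 1.4286$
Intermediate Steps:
$v{\left(w \right)} = - \frac{4}{7} + \frac{w}{7}$ ($v{\left(w \right)} = \frac{-4 + w}{7} = - \frac{4}{7} + \frac{w}{7}$)
$y{\left(2 \right)} v{\left(9 \right)} = 2 \left(- \frac{4}{7} + \frac{1}{7} \cdot 9\right) = 2 \left(- \frac{4}{7} + \frac{9}{7}\right) = 2 \cdot \frac{5}{7} = \frac{10}{7}$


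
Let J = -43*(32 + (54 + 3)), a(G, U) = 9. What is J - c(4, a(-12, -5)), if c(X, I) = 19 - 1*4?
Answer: -3842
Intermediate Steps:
c(X, I) = 15 (c(X, I) = 19 - 4 = 15)
J = -3827 (J = -43*(32 + 57) = -43*89 = -3827)
J - c(4, a(-12, -5)) = -3827 - 1*15 = -3827 - 15 = -3842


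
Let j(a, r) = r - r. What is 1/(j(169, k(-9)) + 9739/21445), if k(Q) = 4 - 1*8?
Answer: 21445/9739 ≈ 2.2020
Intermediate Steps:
k(Q) = -4 (k(Q) = 4 - 8 = -4)
j(a, r) = 0
1/(j(169, k(-9)) + 9739/21445) = 1/(0 + 9739/21445) = 1/(9739/21445) = 21445/9739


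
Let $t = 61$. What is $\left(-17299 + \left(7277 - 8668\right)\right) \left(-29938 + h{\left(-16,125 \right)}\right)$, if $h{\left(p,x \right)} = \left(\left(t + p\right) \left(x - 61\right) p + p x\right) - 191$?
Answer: $1461726210$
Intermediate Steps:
$h{\left(p,x \right)} = -191 + p x + p \left(-61 + x\right) \left(61 + p\right)$ ($h{\left(p,x \right)} = \left(\left(61 + p\right) \left(x - 61\right) p + p x\right) - 191 = \left(\left(61 + p\right) \left(-61 + x\right) p + p x\right) - 191 = \left(\left(-61 + x\right) \left(61 + p\right) p + p x\right) - 191 = \left(p \left(-61 + x\right) \left(61 + p\right) + p x\right) - 191 = \left(p x + p \left(-61 + x\right) \left(61 + p\right)\right) - 191 = -191 + p x + p \left(-61 + x\right) \left(61 + p\right)$)
$\left(-17299 + \left(7277 - 8668\right)\right) \left(-29938 + h{\left(-16,125 \right)}\right) = \left(-17299 + \left(7277 - 8668\right)\right) \left(-29938 - \left(-59345 - 16384 + 124000\right)\right) = \left(-17299 + \left(7277 - 8668\right)\right) \left(-29938 - 48271\right) = \left(-17299 - 1391\right) \left(-29938 - 48271\right) = - 18690 \left(-29938 - 48271\right) = \left(-18690\right) \left(-78209\right) = 1461726210$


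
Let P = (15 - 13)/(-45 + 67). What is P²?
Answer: 1/121 ≈ 0.0082645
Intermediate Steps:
P = 1/11 (P = 2/22 = 2*(1/22) = 1/11 ≈ 0.090909)
P² = (1/11)² = 1/121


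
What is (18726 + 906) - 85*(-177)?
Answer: 34677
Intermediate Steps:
(18726 + 906) - 85*(-177) = 19632 + 15045 = 34677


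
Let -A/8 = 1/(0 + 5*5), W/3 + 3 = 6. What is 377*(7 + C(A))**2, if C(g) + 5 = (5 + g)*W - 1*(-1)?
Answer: 479688768/625 ≈ 7.6750e+5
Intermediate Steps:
W = 9 (W = -9 + 3*6 = -9 + 18 = 9)
A = -8/25 (A = -8/(0 + 5*5) = -8/(0 + 25) = -8/25 ≈ -0.32000)
C(g) = 41 + 9*g (C(g) = -5 + ((5 + g)*9 - 1*(-1)) = -5 + ((45 + 9*g) + 1) = -5 + (46 + 9*g) = 41 + 9*g)
377*(7 + C(A))**2 = 377*(7 + (41 + 9*(-8/25)))**2 = 377*(7 + (41 - 72/25))**2 = 377*(7 + 953/25)**2 = 377*(1128/25)**2 = 377*(1272384/625) = 479688768/625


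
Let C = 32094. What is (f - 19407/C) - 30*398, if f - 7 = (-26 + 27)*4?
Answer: -127622911/10698 ≈ -11930.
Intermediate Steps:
f = 11 (f = 7 + (-26 + 27)*4 = 7 + 1*4 = 7 + 4 = 11)
(f - 19407/C) - 30*398 = (11 - 19407/32094) - 30*398 = (11 - 19407*1/32094) - 11940 = (11 - 6469/10698) - 11940 = 111209/10698 - 11940 = -127622911/10698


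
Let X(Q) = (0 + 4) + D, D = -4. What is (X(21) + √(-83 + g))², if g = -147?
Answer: -230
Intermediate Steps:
X(Q) = 0 (X(Q) = (0 + 4) - 4 = 4 - 4 = 0)
(X(21) + √(-83 + g))² = (0 + √(-83 - 147))² = (0 + √(-230))² = (0 + I*√230)² = (I*√230)² = -230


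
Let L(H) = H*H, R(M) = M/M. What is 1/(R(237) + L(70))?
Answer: 1/4901 ≈ 0.00020404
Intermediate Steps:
R(M) = 1
L(H) = H²
1/(R(237) + L(70)) = 1/(1 + 70²) = 1/(1 + 4900) = 1/4901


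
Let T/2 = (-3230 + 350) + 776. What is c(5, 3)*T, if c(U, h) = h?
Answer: -12624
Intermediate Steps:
T = -4208 (T = 2*((-3230 + 350) + 776) = 2*(-2880 + 776) = 2*(-2104) = -4208)
c(5, 3)*T = 3*(-4208) = -12624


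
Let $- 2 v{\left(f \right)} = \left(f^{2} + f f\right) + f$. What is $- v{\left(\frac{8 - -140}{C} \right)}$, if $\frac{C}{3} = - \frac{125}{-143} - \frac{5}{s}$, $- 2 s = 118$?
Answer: $\frac{393586109059}{147258225} \approx 2672.8$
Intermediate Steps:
$s = -59$ ($s = \left(- \frac{1}{2}\right) 118 = -59$)
$C = \frac{24270}{8437}$ ($C = 3 \left(- \frac{125}{-143} - \frac{5}{-59}\right) = 3 \left(\left(-125\right) \left(- \frac{1}{143}\right) - - \frac{5}{59}\right) = 3 \left(\frac{125}{143} + \frac{5}{59}\right) = 3 \cdot \frac{8090}{8437} = \frac{24270}{8437} \approx 2.8766$)
$v{\left(f \right)} = - f^{2} - \frac{f}{2}$ ($v{\left(f \right)} = - \frac{\left(f^{2} + f f\right) + f}{2} = - \frac{\left(f^{2} + f^{2}\right) + f}{2} = - \frac{2 f^{2} + f}{2} = - \frac{f + 2 f^{2}}{2} = - f^{2} - \frac{f}{2}$)
$- v{\left(\frac{8 - -140}{C} \right)} = - \left(-1\right) \frac{8 - -140}{\frac{24270}{8437}} \left(\frac{1}{2} + \frac{8 - -140}{\frac{24270}{8437}}\right) = - \left(-1\right) \left(8 + 140\right) \frac{8437}{24270} \left(\frac{1}{2} + \left(8 + 140\right) \frac{8437}{24270}\right) = - \left(-1\right) 148 \cdot \frac{8437}{24270} \left(\frac{1}{2} + 148 \cdot \frac{8437}{24270}\right) = - \frac{\left(-1\right) 624338 \left(\frac{1}{2} + \frac{624338}{12135}\right)}{12135} = - \frac{\left(-1\right) 624338 \cdot 1260811}{12135 \cdot 24270} = \left(-1\right) \left(- \frac{393586109059}{147258225}\right) = \frac{393586109059}{147258225}$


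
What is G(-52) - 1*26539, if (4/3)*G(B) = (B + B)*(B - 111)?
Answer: -13825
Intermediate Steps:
G(B) = 3*B*(-111 + B)/2 (G(B) = 3*((B + B)*(B - 111))/4 = 3*((2*B)*(-111 + B))/4 = 3*(2*B*(-111 + B))/4 = 3*B*(-111 + B)/2)
G(-52) - 1*26539 = (3/2)*(-52)*(-111 - 52) - 1*26539 = (3/2)*(-52)*(-163) - 26539 = 12714 - 26539 = -13825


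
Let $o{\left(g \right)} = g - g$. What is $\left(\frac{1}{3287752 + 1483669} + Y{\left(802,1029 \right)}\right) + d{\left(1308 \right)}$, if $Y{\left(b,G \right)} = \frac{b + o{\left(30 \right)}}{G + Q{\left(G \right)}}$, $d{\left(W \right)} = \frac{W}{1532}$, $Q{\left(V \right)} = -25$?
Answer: $\frac{1516057186543}{917382029986} \approx 1.6526$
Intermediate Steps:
$o{\left(g \right)} = 0$
$d{\left(W \right)} = \frac{W}{1532}$ ($d{\left(W \right)} = W \frac{1}{1532} = \frac{W}{1532}$)
$Y{\left(b,G \right)} = \frac{b}{-25 + G}$ ($Y{\left(b,G \right)} = \frac{b + 0}{G - 25} = \frac{b}{-25 + G}$)
$\left(\frac{1}{3287752 + 1483669} + Y{\left(802,1029 \right)}\right) + d{\left(1308 \right)} = \left(\frac{1}{3287752 + 1483669} + \frac{802}{-25 + 1029}\right) + \frac{1}{1532} \cdot 1308 = \left(\frac{1}{4771421} + \frac{802}{1004}\right) + \frac{327}{383} = \left(\frac{1}{4771421} + 802 \cdot \frac{1}{1004}\right) + \frac{327}{383} = \left(\frac{1}{4771421} + \frac{401}{502}\right) + \frac{327}{383} = \frac{1913340323}{2395253342} + \frac{327}{383} = \frac{1516057186543}{917382029986}$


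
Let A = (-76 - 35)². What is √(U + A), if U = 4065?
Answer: √16386 ≈ 128.01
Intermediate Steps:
A = 12321 (A = (-111)² = 12321)
√(U + A) = √(4065 + 12321) = √16386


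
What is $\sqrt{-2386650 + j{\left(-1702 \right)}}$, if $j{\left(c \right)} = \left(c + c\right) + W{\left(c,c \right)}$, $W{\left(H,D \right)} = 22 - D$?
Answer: $3 i \sqrt{265370} \approx 1545.4 i$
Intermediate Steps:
$j{\left(c \right)} = 22 + c$ ($j{\left(c \right)} = \left(c + c\right) - \left(-22 + c\right) = 2 c - \left(-22 + c\right) = 22 + c$)
$\sqrt{-2386650 + j{\left(-1702 \right)}} = \sqrt{-2386650 + \left(22 - 1702\right)} = \sqrt{-2386650 - 1680} = \sqrt{-2388330} = 3 i \sqrt{265370}$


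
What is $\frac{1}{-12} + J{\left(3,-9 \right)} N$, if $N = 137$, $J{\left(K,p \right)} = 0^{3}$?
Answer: $- \frac{1}{12} \approx -0.083333$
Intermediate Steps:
$J{\left(K,p \right)} = 0$
$\frac{1}{-12} + J{\left(3,-9 \right)} N = \frac{1}{-12} + 0 \cdot 137 = - \frac{1}{12} + 0 = - \frac{1}{12}$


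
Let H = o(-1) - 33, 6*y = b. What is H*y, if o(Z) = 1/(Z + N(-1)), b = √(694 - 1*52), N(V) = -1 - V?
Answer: -17*√642/3 ≈ -143.58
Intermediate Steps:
b = √642 (b = √(694 - 52) = √642 ≈ 25.338)
o(Z) = 1/Z (o(Z) = 1/(Z + (-1 - 1*(-1))) = 1/(Z + (-1 + 1)) = 1/(Z + 0) = 1/Z)
y = √642/6 ≈ 4.2230
H = -34 (H = 1/(-1) - 33 = -1 - 33 = -34)
H*y = -17*√642/3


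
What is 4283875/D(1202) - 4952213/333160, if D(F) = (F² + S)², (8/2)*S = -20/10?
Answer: -41350124103383145637/2781828901189828840 ≈ -14.864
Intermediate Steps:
S = -½ (S = (-20/10)/4 = (-20*⅒)/4 = (¼)*(-2) = -½ ≈ -0.50000)
D(F) = (-½ + F²)² (D(F) = (F² - ½)² = (-½ + F²)²)
4283875/D(1202) - 4952213/333160 = 4283875/(((-1 + 2*1202²)²/4)) - 4952213/333160 = 4283875/(((-1 + 2*1444804)²/4)) - 4952213*1/333160 = 4283875/(((-1 + 2889608)²/4)) - 4952213/333160 = 4283875/(((¼)*2889607²)) - 4952213/333160 = 4283875/(((¼)*8349828614449)) - 4952213/333160 = 4283875/(8349828614449/4) - 4952213/333160 = 4283875*(4/8349828614449) - 4952213/333160 = 17135500/8349828614449 - 4952213/333160 = -41350124103383145637/2781828901189828840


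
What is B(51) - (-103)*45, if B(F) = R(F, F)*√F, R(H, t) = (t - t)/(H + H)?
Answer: 4635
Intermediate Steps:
R(H, t) = 0 (R(H, t) = 0/((2*H)) = 0*(1/(2*H)) = 0)
B(F) = 0 (B(F) = 0*√F = 0)
B(51) - (-103)*45 = 0 - (-103)*45 = 0 - 1*(-4635) = 0 + 4635 = 4635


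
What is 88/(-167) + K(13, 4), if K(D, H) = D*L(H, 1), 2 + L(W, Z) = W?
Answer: 4254/167 ≈ 25.473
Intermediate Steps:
L(W, Z) = -2 + W
K(D, H) = D*(-2 + H)
88/(-167) + K(13, 4) = 88/(-167) + 13*(-2 + 4) = 88*(-1/167) + 13*2 = -88/167 + 26 = 4254/167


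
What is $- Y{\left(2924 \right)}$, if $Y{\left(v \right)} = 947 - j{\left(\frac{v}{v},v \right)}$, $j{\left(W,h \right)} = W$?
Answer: $-946$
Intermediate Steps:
$Y{\left(v \right)} = 946$ ($Y{\left(v \right)} = 947 - \frac{v}{v} = 947 - 1 = 946$)
$- Y{\left(2924 \right)} = \left(-1\right) 946 = -946$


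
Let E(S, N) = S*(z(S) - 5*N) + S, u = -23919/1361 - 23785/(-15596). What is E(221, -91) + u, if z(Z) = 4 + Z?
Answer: 3194217034817/21226156 ≈ 1.5049e+5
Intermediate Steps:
u = -340669339/21226156 (u = -23919*1/1361 - 23785*(-1/15596) = -23919/1361 + 23785/15596 = -340669339/21226156 ≈ -16.049)
E(S, N) = S + S*(4 + S - 5*N) (E(S, N) = S*((4 + S) - 5*N) + S = S*(4 + S - 5*N) + S = S + S*(4 + S - 5*N))
E(221, -91) + u = 221*(5 + 221 - 5*(-91)) - 340669339/21226156 = 221*(5 + 221 + 455) - 340669339/21226156 = 221*681 - 340669339/21226156 = 150501 - 340669339/21226156 = 3194217034817/21226156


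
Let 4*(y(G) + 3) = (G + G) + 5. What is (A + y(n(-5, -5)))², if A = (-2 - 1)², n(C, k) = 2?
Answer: 1089/16 ≈ 68.063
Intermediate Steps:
y(G) = -7/4 + G/2 (y(G) = -3 + ((G + G) + 5)/4 = -3 + (2*G + 5)/4 = -3 + (5 + 2*G)/4 = -3 + (5/4 + G/2) = -7/4 + G/2)
A = 9 (A = (-3)² = 9)
(A + y(n(-5, -5)))² = (9 + (-7/4 + (½)*2))² = (9 + (-7/4 + 1))² = (9 - ¾)² = (33/4)² = 1089/16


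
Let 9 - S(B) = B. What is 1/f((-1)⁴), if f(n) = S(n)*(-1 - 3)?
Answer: -1/32 ≈ -0.031250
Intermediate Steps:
S(B) = 9 - B
f(n) = -36 + 4*n (f(n) = (9 - n)*(-1 - 3) = (9 - n)*(-4) = -36 + 4*n)
1/f((-1)⁴) = 1/(-36 + 4*(-1)⁴) = 1/(-36 + 4*1) = 1/(-36 + 4) = 1/(-32) = -1/32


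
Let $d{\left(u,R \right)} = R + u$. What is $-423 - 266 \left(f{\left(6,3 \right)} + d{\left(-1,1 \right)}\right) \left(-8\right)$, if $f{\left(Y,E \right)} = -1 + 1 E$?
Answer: $3833$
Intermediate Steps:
$f{\left(Y,E \right)} = -1 + E$
$-423 - 266 \left(f{\left(6,3 \right)} + d{\left(-1,1 \right)}\right) \left(-8\right) = -423 - 266 \left(\left(-1 + 3\right) + \left(1 - 1\right)\right) \left(-8\right) = -423 - 266 \left(2 + 0\right) \left(-8\right) = -423 - 266 \cdot 2 \left(-8\right) = -423 - -4256 = -423 + 4256 = 3833$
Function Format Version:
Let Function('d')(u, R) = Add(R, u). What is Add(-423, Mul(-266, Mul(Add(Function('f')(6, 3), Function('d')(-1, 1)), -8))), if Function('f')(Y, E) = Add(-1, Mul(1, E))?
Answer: 3833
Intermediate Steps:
Function('f')(Y, E) = Add(-1, E)
Add(-423, Mul(-266, Mul(Add(Function('f')(6, 3), Function('d')(-1, 1)), -8))) = Add(-423, Mul(-266, Mul(Add(Add(-1, 3), Add(1, -1)), -8))) = Add(-423, Mul(-266, Mul(Add(2, 0), -8))) = Add(-423, Mul(-266, Mul(2, -8))) = Add(-423, Mul(-266, -16)) = Add(-423, 4256) = 3833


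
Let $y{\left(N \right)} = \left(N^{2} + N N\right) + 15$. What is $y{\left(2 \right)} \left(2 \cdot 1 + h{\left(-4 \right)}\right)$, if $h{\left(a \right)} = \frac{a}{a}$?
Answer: $69$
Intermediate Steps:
$h{\left(a \right)} = 1$
$y{\left(N \right)} = 15 + 2 N^{2}$ ($y{\left(N \right)} = \left(N^{2} + N^{2}\right) + 15 = 2 N^{2} + 15 = 15 + 2 N^{2}$)
$y{\left(2 \right)} \left(2 \cdot 1 + h{\left(-4 \right)}\right) = \left(15 + 2 \cdot 2^{2}\right) \left(2 \cdot 1 + 1\right) = \left(15 + 2 \cdot 4\right) \left(2 + 1\right) = \left(15 + 8\right) 3 = 23 \cdot 3 = 69$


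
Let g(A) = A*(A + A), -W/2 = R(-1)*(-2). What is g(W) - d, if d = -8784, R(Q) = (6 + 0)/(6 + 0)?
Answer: 8816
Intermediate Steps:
R(Q) = 1 (R(Q) = 6/6 = 6*(⅙) = 1)
W = 4 (W = -2*(-2) = 4)
g(A) = 2*A² (g(A) = A*(2*A) = 2*A²)
g(W) - d = 2*4² - 1*(-8784) = 2*16 + 8784 = 32 + 8784 = 8816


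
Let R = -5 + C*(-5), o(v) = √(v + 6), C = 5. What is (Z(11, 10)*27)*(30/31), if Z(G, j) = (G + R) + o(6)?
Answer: -15390/31 + 1620*√3/31 ≈ -405.94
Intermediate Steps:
o(v) = √(6 + v)
R = -30 (R = -5 + 5*(-5) = -5 - 25 = -30)
Z(G, j) = -30 + G + 2*√3 (Z(G, j) = (G - 30) + √(6 + 6) = (-30 + G) + √12 = (-30 + G) + 2*√3 = -30 + G + 2*√3)
(Z(11, 10)*27)*(30/31) = ((-30 + 11 + 2*√3)*27)*(30/31) = ((-19 + 2*√3)*27)*(30*(1/31)) = (-513 + 54*√3)*(30/31) = -15390/31 + 1620*√3/31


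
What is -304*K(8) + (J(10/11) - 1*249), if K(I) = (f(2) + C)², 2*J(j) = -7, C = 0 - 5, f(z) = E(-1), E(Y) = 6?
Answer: -1113/2 ≈ -556.50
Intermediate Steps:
f(z) = 6
C = -5
J(j) = -7/2 (J(j) = (½)*(-7) = -7/2)
K(I) = 1 (K(I) = (6 - 5)² = 1² = 1)
-304*K(8) + (J(10/11) - 1*249) = -304*1 + (-7/2 - 1*249) = -304 + (-7/2 - 249) = -304 - 505/2 = -1113/2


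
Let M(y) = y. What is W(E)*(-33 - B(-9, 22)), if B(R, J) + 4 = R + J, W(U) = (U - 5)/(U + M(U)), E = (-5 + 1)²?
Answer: -231/16 ≈ -14.438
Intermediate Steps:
E = 16 (E = (-4)² = 16)
W(U) = (-5 + U)/(2*U) (W(U) = (U - 5)/(U + U) = (-5 + U)/((2*U)) = (-5 + U)*(1/(2*U)) = (-5 + U)/(2*U))
B(R, J) = -4 + J + R (B(R, J) = -4 + (R + J) = -4 + (J + R) = -4 + J + R)
W(E)*(-33 - B(-9, 22)) = ((½)*(-5 + 16)/16)*(-33 - (-4 + 22 - 9)) = ((½)*(1/16)*11)*(-33 - 1*9) = 11*(-33 - 9)/32 = (11/32)*(-42) = -231/16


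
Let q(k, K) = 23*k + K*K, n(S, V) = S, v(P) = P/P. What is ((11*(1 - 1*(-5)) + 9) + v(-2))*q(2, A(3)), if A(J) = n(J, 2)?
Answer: 4180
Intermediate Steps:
v(P) = 1
A(J) = J
q(k, K) = K² + 23*k (q(k, K) = 23*k + K² = K² + 23*k)
((11*(1 - 1*(-5)) + 9) + v(-2))*q(2, A(3)) = ((11*(1 - 1*(-5)) + 9) + 1)*(3² + 23*2) = ((11*(1 + 5) + 9) + 1)*(9 + 46) = ((11*6 + 9) + 1)*55 = ((66 + 9) + 1)*55 = (75 + 1)*55 = 76*55 = 4180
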